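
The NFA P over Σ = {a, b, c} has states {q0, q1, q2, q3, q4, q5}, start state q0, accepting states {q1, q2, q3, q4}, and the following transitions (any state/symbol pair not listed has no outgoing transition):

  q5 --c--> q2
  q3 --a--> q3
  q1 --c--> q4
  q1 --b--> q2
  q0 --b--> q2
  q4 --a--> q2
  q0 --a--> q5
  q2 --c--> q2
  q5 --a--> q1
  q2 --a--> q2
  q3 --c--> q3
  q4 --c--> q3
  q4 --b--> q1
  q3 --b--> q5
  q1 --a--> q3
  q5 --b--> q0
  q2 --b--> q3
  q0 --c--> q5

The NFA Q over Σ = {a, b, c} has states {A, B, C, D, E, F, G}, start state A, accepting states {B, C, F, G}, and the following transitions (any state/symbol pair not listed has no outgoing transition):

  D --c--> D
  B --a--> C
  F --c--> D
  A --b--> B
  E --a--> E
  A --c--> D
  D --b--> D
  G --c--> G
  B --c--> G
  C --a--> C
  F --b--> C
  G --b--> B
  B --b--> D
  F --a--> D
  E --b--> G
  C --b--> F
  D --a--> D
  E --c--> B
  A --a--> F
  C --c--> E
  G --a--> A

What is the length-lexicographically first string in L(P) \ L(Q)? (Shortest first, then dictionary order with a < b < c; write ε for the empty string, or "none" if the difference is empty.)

The string aa is accepted by P but not by Q.
No shorter string lies in the difference, and aa is the lexicographically first length-2 string in L(P) \ L(Q).

aa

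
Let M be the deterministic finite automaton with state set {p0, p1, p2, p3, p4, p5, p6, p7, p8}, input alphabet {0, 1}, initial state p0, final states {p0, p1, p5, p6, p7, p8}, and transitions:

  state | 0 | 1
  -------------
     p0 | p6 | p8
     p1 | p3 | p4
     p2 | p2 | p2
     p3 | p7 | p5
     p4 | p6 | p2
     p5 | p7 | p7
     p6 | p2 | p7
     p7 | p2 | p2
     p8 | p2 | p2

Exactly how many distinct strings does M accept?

4

The useful subgraph on states {p0, p6, p7, p8} is acyclic, so L(M) is finite; the longest accepting path visits 3 useful states, giving maximum string length 2.
Counting accepting paths from p0 by length: 1 of length 0, 2 of length 1, 1 of length 2. Total 4.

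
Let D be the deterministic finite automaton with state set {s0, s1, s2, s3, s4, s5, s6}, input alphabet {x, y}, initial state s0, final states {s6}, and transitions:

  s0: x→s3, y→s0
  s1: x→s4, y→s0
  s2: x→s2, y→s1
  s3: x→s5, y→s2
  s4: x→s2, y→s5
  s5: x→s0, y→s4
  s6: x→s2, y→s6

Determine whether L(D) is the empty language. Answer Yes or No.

The states reachable from the start state are {s0, s1, s2, s3, s4, s5}.
None of the accepting states {s6} is reachable, so no string is accepted and L(D) = ∅.

Yes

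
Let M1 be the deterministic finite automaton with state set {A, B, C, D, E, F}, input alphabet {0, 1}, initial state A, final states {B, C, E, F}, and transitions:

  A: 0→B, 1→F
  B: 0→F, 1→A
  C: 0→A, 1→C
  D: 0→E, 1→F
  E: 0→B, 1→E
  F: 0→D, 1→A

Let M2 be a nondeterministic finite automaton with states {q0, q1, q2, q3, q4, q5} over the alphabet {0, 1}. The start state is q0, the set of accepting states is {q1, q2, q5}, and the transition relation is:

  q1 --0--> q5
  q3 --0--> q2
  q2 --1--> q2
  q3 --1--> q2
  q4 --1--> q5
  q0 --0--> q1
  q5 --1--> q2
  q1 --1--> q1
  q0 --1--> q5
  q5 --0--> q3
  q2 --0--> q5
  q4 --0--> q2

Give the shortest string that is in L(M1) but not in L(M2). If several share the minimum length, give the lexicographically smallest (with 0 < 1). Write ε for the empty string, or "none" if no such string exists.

0100

The string 0100 is accepted by M1 but not by M2.
No shorter string lies in the difference, and 0100 is the lexicographically first length-4 string in L(M1) \ L(M2).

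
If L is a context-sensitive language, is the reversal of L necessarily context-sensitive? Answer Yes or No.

Reversing both sides of every production of a noncontracting (context-sensitive) grammar gives another noncontracting grammar, and it generates Lᴿ; equivalently an LBA can reverse its tape in place and then run the machine for L.
So the context-sensitive languages are closed under reversal.

Yes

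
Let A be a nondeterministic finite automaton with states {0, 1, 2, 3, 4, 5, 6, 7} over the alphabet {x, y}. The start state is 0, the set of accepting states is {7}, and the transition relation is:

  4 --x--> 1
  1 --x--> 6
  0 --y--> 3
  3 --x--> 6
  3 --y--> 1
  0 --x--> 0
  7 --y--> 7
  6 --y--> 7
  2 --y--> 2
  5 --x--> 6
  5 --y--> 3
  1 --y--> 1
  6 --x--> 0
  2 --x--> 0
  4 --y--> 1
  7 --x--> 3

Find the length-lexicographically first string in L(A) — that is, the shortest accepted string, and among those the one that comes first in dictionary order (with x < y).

A breadth-first search from 0 reaches an accepting state first via the path 0 → 3 → 6 → 7 on input yxy.
No string of length < 3 is accepted (BFS exhausts all shorter strings without reaching an accepting state), and yxy is the lexicographically least accepting string of length 3.

yxy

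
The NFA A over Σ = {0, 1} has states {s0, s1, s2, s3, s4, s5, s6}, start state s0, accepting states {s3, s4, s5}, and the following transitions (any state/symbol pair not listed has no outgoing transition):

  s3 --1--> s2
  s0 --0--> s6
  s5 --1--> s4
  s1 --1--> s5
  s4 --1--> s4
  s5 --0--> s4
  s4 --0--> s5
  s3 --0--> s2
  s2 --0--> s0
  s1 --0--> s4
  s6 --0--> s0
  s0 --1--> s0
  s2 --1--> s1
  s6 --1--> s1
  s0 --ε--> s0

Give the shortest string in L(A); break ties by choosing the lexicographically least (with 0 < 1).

A breadth-first search from s0 reaches an accepting state first via the path s0 → s6 → s1 → s4 on input 010.
No string of length < 3 is accepted (BFS exhausts all shorter strings without reaching an accepting state), and 010 is the lexicographically least accepting string of length 3.

010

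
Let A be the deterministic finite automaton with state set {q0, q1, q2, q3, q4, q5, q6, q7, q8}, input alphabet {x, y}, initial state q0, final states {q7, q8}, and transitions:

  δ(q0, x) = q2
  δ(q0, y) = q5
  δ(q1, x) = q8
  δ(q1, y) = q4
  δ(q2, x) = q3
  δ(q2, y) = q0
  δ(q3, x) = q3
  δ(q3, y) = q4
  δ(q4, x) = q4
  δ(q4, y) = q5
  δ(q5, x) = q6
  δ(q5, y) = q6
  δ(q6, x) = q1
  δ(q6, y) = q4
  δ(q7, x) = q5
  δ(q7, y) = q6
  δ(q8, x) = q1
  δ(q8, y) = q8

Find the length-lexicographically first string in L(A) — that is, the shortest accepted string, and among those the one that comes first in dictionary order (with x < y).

A breadth-first search from q0 reaches an accepting state first via the path q0 → q5 → q6 → q1 → q8 on input yxxx.
No string of length < 4 is accepted (BFS exhausts all shorter strings without reaching an accepting state), and yxxx is the lexicographically least accepting string of length 4.

yxxx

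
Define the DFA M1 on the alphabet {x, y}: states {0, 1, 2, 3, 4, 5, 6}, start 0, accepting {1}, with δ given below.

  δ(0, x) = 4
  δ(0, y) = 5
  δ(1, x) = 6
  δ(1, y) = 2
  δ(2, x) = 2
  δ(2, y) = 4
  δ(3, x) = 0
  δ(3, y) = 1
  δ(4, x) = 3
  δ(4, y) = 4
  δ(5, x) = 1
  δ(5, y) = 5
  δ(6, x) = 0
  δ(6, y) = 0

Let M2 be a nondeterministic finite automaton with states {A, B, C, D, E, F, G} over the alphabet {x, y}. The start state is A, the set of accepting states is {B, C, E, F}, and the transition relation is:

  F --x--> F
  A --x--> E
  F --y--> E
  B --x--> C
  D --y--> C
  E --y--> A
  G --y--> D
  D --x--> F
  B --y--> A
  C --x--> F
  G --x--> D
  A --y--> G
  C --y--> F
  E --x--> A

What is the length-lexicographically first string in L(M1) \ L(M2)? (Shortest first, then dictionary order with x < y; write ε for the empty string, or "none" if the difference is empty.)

The string yx is accepted by M1 but not by M2.
No shorter string lies in the difference, and yx is the lexicographically first length-2 string in L(M1) \ L(M2).

yx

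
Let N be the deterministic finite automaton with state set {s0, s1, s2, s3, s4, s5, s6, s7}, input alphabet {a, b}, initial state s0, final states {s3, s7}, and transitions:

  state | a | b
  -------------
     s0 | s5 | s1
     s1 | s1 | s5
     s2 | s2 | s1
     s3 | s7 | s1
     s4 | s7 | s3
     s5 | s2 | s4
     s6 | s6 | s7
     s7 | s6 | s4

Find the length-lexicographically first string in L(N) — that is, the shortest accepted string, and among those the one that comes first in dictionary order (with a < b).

aba

A breadth-first search from s0 reaches an accepting state first via the path s0 → s5 → s4 → s7 on input aba.
No string of length < 3 is accepted (BFS exhausts all shorter strings without reaching an accepting state), and aba is the lexicographically least accepting string of length 3.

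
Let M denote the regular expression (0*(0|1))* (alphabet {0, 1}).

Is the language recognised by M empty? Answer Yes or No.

The empty string ε matches the expression, so it belongs to L(M).
Since L(M) contains at least one string, it is not empty.

No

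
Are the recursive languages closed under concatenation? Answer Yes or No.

Yes

For an input of length n, try each of the n+1 split points, running the decider for L₁ on the prefix and the decider for L₂ on the suffix; accept if some split succeeds. Finitely many halting sub-runs, so this decides L₁L₂.
So the recursive languages are closed under concatenation.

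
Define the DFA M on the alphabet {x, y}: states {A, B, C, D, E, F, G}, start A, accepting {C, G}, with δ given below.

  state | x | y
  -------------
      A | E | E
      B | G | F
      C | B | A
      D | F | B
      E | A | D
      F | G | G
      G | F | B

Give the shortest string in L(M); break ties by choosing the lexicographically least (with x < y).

A breadth-first search from A reaches an accepting state first via the path A → E → D → F → G on input xyxx.
No string of length < 4 is accepted (BFS exhausts all shorter strings without reaching an accepting state), and xyxx is the lexicographically least accepting string of length 4.

xyxx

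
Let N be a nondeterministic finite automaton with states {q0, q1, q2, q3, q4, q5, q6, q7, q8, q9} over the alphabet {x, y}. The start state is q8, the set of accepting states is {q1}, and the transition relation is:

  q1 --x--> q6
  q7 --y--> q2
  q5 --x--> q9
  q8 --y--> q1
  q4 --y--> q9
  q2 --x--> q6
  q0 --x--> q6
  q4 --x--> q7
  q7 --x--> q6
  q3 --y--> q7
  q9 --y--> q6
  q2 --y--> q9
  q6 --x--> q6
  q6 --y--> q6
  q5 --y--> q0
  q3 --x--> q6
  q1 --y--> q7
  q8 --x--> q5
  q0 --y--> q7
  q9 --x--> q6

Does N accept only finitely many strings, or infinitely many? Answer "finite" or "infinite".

The useful states (reachable from q8 and able to reach an accepting state) are {q1, q8}.
Restricted to these states the transition graph has no cycle, so every accepting path has bounded length and L is finite.

finite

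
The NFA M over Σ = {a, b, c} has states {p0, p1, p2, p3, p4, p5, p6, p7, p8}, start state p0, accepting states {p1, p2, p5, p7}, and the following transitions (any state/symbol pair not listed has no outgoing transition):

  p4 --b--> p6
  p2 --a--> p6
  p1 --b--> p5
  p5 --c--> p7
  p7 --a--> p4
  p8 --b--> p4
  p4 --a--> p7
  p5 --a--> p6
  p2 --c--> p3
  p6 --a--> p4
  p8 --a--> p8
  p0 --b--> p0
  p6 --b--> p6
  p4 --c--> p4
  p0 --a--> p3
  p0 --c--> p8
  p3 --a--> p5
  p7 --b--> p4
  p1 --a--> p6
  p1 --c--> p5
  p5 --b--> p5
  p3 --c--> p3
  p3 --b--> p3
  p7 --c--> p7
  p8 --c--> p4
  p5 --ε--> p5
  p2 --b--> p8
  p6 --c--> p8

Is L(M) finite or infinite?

State p0 is reachable from the start and can reach an accepting state, and it lies on the cycle p0 → p0.
Traversing that cycle any number of times yields accepted strings of unbounded length, so the language is infinite.

infinite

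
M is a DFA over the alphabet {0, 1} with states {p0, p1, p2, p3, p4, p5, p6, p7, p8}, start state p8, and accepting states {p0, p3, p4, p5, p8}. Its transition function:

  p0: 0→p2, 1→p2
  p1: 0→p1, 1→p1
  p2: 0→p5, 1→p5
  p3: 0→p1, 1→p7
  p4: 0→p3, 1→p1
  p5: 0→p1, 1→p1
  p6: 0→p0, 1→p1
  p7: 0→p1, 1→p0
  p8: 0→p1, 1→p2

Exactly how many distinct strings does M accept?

3

The useful subgraph on states {p2, p5, p8} is acyclic, so L(M) is finite; the longest accepting path visits 3 useful states, giving maximum string length 2.
Counting accepting paths from p8 by length: 1 of length 0, 2 of length 2. Total 3.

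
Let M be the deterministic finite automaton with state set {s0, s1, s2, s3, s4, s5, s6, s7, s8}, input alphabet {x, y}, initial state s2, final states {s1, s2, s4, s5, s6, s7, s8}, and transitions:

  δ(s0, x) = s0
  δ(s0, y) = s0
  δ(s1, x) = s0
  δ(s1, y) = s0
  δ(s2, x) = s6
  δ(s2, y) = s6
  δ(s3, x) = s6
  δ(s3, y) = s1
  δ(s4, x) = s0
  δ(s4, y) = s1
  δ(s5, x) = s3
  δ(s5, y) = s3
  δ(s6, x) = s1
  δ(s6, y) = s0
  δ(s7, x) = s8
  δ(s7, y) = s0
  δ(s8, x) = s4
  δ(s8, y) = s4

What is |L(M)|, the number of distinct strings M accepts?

The useful subgraph on states {s1, s2, s6} is acyclic, so L(M) is finite; the longest accepting path visits 3 useful states, giving maximum string length 2.
Counting accepting paths from s2 by length: 1 of length 0, 2 of length 1, 2 of length 2. Total 5.

5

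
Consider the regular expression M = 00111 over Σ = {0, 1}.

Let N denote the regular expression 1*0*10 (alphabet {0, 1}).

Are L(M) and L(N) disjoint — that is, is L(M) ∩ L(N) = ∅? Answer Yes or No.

Yes

Converting the expression M to a DFA (subset construction, then merging equivalent states) gives the minimal DFA with states {m0, m1, m2, m3, m4, m5, m6}, start state m0, accepting states {m6} and transitions m0: 0→m1, 1→m2; m1: 0→m3, 1→m2; m2: 0→m2, 1→m2; m3: 0→m2, 1→m4; m4: 0→m2, 1→m5; m5: 0→m2, 1→m6; m6: 0→m2, 1→m2.
Converting the expression N to a DFA (subset construction, then merging equivalent states) gives the minimal DFA with states {n0, n1, n2, n3, n4, n5, n6}, start state n0, accepting states {n4, n5} and transitions n0: 0→n1, 1→n2; n1: 0→n1, 1→n3; n2: 0→n4, 1→n2; n3: 0→n5, 1→n6; n4: 0→n1, 1→n3; n5: 0→n6, 1→n6; n6: 0→n6, 1→n6.
Exploring the product automaton M × N from the start pair (m0, n0), following both machines on each input symbol, reaches 12 state pairs: (m0, n0), (m1, n1), (m2, n2), (m3, n1), (m2, n3), (m2, n4), (m2, n1), (m4, n3), (m2, n5), (m2, n6), (m5, n6), (m6, n6).
M accepts in {m6} and N accepts in {n4, n5}; no reachable pair has both components accepting, so no string drives both machines to acceptance simultaneously and L(M) ∩ L(N) = ∅.
So no string is accepted by both, and the intersection is empty.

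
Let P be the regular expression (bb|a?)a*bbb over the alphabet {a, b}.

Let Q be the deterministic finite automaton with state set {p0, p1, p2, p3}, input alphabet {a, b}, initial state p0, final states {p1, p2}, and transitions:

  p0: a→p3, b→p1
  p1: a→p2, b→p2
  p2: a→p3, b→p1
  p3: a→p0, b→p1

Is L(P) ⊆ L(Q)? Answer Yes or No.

Converting the expression P to a DFA (subset construction, then merging equivalent states) gives the minimal DFA with states {r0, r1, r2, r3, r4, r5, r6, r7, r8}, start state r0, accepting states {r7, r8} and transitions r0: a→r1, b→r2; r1: a→r1, b→r3; r2: a→r4, b→r5; r3: a→r4, b→r6; r4: a→r4, b→r4; r5: a→r1, b→r7; r6: a→r4, b→r8; r7: a→r4, b→r6; r8: a→r4, b→r4.
Exploring the product automaton P × Q from the start pair (r0, p0), following both machines on each input symbol, reaches 13 state pairs: (r0, p0), (r1, p3), (r2, p1), (r1, p0), (r3, p1), (r4, p2), (r5, p2), (r6, p2), (r4, p3), (r4, p1), (r7, p1), (r8, p1), (r4, p0).
P accepts in {r7, r8} and Q accepts in {p1, p2}. The reachable pairs whose P-component is accepting are (r7, p1), (r8, p1); in each of them the Q-component is accepting too, so the product for L(P) \ L(Q) (P-component accepting, Q-component rejecting) has no reachable accepting pair and the difference is empty.
Hence every string in L(P) is also in L(Q).

Yes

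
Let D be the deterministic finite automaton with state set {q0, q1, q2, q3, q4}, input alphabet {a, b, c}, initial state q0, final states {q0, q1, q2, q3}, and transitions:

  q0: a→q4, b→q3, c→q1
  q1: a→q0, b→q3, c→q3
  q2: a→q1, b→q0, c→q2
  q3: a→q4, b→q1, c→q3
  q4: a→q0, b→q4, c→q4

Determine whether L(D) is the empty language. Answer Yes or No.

No

The empty string ε is accepted: the run q0 ends in the accepting state q0.
Since at least one string is accepted, L(D) is not empty.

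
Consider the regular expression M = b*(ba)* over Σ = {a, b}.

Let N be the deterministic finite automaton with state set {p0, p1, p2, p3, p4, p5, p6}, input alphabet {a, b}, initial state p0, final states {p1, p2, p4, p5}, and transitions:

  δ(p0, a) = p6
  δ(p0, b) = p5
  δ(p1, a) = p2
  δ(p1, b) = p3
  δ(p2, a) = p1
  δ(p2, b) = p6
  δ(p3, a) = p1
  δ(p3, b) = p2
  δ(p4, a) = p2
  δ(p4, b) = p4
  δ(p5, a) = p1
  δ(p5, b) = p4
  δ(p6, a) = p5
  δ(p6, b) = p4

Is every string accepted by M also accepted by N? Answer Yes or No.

No

The empty string ε is in L(M) but not in L(N).
So L(M) ⊄ L(N).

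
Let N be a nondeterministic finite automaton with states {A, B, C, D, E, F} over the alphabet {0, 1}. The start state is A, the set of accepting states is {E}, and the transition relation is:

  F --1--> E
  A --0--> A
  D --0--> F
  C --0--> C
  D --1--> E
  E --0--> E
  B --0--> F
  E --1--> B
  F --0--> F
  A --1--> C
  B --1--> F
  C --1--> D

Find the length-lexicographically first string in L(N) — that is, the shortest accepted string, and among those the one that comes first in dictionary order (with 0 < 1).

111

A breadth-first search from A reaches an accepting state first via the path A → C → D → E on input 111.
No string of length < 3 is accepted (BFS exhausts all shorter strings without reaching an accepting state), and 111 is the lexicographically least accepting string of length 3.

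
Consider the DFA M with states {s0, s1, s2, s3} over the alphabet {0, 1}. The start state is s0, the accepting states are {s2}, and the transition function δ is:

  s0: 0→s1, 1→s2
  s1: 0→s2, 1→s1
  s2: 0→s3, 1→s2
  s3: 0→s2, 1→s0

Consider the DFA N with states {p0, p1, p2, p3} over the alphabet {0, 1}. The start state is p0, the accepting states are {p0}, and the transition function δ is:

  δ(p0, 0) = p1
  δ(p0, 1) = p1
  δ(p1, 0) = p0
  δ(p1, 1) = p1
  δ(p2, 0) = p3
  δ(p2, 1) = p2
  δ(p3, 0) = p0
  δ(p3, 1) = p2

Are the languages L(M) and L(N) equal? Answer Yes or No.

No

The string 1 is accepted by M but rejected by N.
So L(M) ≠ L(N).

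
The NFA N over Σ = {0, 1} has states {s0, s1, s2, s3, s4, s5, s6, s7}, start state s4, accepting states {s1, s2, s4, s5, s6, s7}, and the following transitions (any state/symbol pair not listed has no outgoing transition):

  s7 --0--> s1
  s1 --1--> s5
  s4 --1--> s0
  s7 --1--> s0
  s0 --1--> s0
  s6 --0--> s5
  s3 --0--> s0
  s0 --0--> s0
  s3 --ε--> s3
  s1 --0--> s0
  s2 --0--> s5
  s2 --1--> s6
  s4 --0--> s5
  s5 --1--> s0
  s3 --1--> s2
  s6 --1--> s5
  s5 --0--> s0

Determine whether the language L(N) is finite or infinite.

The useful states (reachable from s4 and able to reach an accepting state) are {s4, s5}.
Restricted to these states the transition graph has no cycle, so every accepting path has bounded length and L is finite.

finite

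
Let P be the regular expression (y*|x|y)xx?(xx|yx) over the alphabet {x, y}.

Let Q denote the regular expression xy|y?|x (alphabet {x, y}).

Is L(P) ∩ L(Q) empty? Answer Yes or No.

Yes

Converting the expression P to a DFA (subset construction, then merging equivalent states) gives the minimal DFA with states {p0, p1, p2, p3, p4, p5, p6, p7, p8, p9, p10}, start state p0, accepting states {p6, p7, p10} and transitions p0: x→p1, y→p2; p1: x→p3, y→p4; p2: x→p5, y→p2; p3: x→p6, y→p4; p4: x→p7, y→p8; p5: x→p9, y→p4; p6: x→p10, y→p4; p7: x→p8, y→p8; p8: x→p8, y→p8; p9: x→p10, y→p4; p10: x→p7, y→p8.
Converting the expression Q to a DFA (subset construction, then merging equivalent states) gives the minimal DFA with states {q0, q1, q2, q3}, start state q0, accepting states {q0, q1, q2} and transitions q0: x→q1, y→q2; q1: x→q3, y→q2; q2: x→q3, y→q3; q3: x→q3, y→q3.
Exploring the product automaton P × Q from the start pair (p0, q0), following both machines on each input symbol, reaches 13 state pairs: (p0, q0), (p1, q1), (p2, q2), (p3, q3), (p4, q2), (p5, q3), (p2, q3), (p6, q3), (p4, q3), (p7, q3), (p8, q3), (p9, q3), (p10, q3).
P accepts in {p6, p7, p10} and Q accepts in {q0, q1, q2}; no reachable pair has both components accepting, so no string drives both machines to acceptance simultaneously and L(P) ∩ L(Q) = ∅.
So no string is accepted by both, and the intersection is empty.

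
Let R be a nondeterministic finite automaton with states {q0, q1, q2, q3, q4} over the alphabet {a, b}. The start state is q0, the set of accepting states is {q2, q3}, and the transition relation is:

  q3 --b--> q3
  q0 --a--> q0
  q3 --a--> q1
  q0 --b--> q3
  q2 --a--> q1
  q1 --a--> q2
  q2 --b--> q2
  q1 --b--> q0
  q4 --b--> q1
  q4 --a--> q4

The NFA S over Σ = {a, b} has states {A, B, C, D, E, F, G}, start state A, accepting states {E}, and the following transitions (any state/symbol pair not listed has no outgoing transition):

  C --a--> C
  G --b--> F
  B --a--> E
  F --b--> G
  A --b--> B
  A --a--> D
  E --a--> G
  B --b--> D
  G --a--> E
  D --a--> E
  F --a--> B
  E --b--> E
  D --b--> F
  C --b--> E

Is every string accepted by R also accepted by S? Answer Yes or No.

The string b is in L(R) but not in L(S).
So L(R) ⊄ L(S).

No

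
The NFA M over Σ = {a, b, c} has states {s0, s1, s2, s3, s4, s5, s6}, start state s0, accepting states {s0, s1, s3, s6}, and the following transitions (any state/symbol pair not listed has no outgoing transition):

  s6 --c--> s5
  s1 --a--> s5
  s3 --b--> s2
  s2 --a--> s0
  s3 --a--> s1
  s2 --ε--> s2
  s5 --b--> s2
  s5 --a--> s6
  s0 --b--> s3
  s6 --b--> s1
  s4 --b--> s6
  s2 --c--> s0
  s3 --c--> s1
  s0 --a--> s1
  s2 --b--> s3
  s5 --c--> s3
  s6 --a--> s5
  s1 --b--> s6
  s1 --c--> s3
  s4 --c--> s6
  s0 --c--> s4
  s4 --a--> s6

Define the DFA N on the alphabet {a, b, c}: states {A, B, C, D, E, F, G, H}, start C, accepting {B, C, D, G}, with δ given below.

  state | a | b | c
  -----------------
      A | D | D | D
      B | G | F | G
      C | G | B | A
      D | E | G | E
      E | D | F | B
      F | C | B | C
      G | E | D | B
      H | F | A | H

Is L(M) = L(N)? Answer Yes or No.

Yes

Exploring the product automaton M × N from the start pair (s0, C), following both machines on each input symbol, reaches 7 state pairs: (s0, C), (s1, G), (s3, B), (s4, A), (s5, E), (s6, D), (s2, F).
M accepts in {s0, s1, s3, s6} and N accepts in {B, C, D, G}. In every reachable pair the two components are either both accepting — (s0, C), (s1, G), (s3, B), (s6, D) — or both non-accepting, so no string is accepted by exactly one of the machines: L(M) \ L(N) and L(N) \ L(M) are both empty.
Hence every string is accepted by M iff it is accepted by N, and the two languages coincide.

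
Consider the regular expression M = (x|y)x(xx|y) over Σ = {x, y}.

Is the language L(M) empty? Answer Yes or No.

No

The string xxy matches the expression, so it belongs to L(M).
Since L(M) contains at least one string, it is not empty.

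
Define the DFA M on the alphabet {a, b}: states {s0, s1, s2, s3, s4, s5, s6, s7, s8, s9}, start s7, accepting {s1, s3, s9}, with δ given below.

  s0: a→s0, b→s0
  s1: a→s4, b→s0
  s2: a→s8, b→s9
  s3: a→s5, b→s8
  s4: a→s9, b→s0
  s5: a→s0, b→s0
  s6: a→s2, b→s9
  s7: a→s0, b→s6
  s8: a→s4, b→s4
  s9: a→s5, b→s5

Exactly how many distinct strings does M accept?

The useful subgraph on states {s2, s4, s6, s7, s8, s9} is acyclic, so L(M) is finite; the longest accepting path visits 6 useful states, giving maximum string length 5.
Counting accepting paths from s7 by length: 1 of length 2, 1 of length 3, 2 of length 5. Total 4.

4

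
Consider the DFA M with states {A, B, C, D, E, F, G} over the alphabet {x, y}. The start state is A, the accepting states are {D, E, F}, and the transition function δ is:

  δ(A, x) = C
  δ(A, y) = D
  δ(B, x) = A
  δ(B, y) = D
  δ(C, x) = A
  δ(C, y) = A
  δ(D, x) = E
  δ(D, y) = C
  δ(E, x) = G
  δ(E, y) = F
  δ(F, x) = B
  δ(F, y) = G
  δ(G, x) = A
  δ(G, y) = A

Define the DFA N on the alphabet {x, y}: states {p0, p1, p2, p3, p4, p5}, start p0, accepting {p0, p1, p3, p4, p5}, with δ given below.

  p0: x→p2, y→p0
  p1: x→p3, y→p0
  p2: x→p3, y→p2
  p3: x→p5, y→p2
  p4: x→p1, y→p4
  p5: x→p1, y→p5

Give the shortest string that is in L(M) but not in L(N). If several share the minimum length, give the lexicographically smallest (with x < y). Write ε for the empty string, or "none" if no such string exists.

yx

The string yx is accepted by M but not by N.
No shorter string lies in the difference, and yx is the lexicographically first length-2 string in L(M) \ L(N).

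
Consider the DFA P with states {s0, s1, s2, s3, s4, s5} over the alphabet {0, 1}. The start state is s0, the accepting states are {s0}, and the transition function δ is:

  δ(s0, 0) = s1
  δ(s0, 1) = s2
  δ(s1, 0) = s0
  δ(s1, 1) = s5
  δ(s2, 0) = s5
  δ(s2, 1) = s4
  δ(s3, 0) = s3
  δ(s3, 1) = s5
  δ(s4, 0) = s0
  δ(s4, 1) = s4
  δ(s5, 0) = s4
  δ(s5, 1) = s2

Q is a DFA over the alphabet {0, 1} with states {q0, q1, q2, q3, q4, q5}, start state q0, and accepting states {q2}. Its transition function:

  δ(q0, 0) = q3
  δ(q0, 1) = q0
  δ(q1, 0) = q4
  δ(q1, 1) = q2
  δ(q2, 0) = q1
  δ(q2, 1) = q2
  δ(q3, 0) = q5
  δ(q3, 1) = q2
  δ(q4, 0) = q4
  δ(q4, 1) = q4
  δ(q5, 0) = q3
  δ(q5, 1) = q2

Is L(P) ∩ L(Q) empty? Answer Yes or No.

Exploring the product automaton P × Q from the start pair (s0, q0), following both machines on each input symbol, reaches 20 state pairs: (s0, q0), (s1, q3), (s2, q0), (s0, q5), (s5, q2), (s5, q3), (s4, q0), (s2, q2), (s4, q1), (s4, q5), (s0, q3), (s5, q1), (s4, q2), (s0, q4), (s1, q5), (s4, q4), (s0, q1), (s1, q4), (s2, q4), (s5, q4).
P accepts in {s0} and Q accepts in {q2}; no reachable pair has both components accepting, so no string drives both machines to acceptance simultaneously and L(P) ∩ L(Q) = ∅.
So no string is accepted by both, and the intersection is empty.

Yes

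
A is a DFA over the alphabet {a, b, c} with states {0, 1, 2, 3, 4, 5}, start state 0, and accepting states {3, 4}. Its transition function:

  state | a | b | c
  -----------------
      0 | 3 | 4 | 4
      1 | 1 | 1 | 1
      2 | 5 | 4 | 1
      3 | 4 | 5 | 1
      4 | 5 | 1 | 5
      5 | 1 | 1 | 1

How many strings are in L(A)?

4

The useful subgraph on states {0, 3, 4} is acyclic, so L(A) is finite; the longest accepting path visits 3 useful states, giving maximum string length 2.
Counting accepting paths from 0 by length: 3 of length 1, 1 of length 2. Total 4.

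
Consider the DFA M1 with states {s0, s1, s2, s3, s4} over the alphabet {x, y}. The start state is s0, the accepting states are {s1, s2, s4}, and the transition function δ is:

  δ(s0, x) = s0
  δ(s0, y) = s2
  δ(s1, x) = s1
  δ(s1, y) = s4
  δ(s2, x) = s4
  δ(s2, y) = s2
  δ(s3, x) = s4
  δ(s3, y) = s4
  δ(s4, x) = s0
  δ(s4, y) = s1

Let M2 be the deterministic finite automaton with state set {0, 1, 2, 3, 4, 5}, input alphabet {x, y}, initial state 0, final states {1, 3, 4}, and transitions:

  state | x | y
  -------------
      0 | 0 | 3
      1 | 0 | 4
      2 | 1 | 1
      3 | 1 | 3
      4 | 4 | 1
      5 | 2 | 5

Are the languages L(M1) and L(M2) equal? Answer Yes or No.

Exploring the product automaton M1 × M2 from the start pair (s0, 0), following both machines on each input symbol, reaches 4 state pairs: (s0, 0), (s2, 3), (s4, 1), (s1, 4).
M1 accepts in {s1, s2, s4} and M2 accepts in {1, 3, 4}. In every reachable pair the two components are either both accepting — (s2, 3), (s4, 1), (s1, 4) — or both non-accepting, so no string is accepted by exactly one of the machines: L(M1) \ L(M2) and L(M2) \ L(M1) are both empty.
Hence every string is accepted by M1 iff it is accepted by M2, and the two languages coincide.

Yes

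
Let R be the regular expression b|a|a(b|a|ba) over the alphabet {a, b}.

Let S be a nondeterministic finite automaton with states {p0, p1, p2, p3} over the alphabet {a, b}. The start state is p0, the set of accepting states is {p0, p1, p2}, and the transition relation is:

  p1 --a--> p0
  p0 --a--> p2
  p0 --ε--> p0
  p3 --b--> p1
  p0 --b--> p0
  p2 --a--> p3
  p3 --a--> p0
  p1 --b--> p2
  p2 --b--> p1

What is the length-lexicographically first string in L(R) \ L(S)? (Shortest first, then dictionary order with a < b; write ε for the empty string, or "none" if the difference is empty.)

The string aa is accepted by R but not by S.
No shorter string lies in the difference, and aa is the lexicographically first length-2 string in L(R) \ L(S).

aa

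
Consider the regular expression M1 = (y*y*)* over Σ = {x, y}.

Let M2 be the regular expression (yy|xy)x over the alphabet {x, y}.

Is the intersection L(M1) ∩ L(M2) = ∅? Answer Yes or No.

Converting the expression M1 to a DFA (subset construction, then merging equivalent states) gives the minimal DFA with states {r0, r1}, start state r0, accepting states {r0} and transitions r0: x→r1, y→r0; r1: x→r1, y→r1.
Converting the expression M2 to a DFA (subset construction, then merging equivalent states) gives the minimal DFA with states {t0, t1, t2, t3, t4}, start state t0, accepting states {t4} and transitions t0: x→t1, y→t1; t1: x→t2, y→t3; t2: x→t2, y→t2; t3: x→t4, y→t2; t4: x→t2, y→t2.
Exploring the product automaton M1 × M2 from the start pair (r0, t0), following both machines on each input symbol, reaches 8 state pairs: (r0, t0), (r1, t1), (r0, t1), (r1, t2), (r1, t3), (r0, t3), (r1, t4), (r0, t2).
M1 accepts in {r0} and M2 accepts in {t4}; no reachable pair has both components accepting, so no string drives both machines to acceptance simultaneously and L(M1) ∩ L(M2) = ∅.
So no string is accepted by both, and the intersection is empty.

Yes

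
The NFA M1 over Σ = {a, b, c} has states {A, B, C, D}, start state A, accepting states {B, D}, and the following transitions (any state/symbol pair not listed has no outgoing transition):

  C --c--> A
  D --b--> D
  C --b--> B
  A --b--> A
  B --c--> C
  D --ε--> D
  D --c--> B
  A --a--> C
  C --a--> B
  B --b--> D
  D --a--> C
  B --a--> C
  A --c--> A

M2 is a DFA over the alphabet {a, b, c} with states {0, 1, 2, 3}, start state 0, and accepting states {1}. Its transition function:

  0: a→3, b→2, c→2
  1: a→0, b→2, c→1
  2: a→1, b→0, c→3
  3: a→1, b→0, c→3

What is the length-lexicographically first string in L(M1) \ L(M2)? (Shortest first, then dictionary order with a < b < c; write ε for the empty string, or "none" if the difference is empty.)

The string ab is accepted by M1 but not by M2.
No shorter string lies in the difference, and ab is the lexicographically first length-2 string in L(M1) \ L(M2).

ab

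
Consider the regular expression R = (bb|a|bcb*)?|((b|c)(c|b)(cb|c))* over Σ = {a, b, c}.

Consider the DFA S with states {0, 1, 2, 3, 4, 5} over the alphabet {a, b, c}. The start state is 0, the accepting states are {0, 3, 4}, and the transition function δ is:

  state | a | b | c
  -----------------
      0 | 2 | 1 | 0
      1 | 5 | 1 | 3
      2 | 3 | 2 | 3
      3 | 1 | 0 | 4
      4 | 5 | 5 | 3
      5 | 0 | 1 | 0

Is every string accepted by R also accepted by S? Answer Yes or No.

The string a is in L(R) but not in L(S).
So L(R) ⊄ L(S).

No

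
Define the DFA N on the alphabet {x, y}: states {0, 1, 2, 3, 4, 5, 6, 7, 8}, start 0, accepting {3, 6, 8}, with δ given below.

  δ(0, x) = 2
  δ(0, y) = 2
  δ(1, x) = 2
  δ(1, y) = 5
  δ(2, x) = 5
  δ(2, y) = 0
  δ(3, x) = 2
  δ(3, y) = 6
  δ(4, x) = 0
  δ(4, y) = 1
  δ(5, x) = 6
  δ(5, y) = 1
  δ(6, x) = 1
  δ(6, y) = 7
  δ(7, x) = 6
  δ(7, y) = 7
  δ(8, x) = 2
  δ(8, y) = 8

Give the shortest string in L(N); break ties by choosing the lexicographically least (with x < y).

xxx

A breadth-first search from 0 reaches an accepting state first via the path 0 → 2 → 5 → 6 on input xxx.
No string of length < 3 is accepted (BFS exhausts all shorter strings without reaching an accepting state), and xxx is the lexicographically least accepting string of length 3.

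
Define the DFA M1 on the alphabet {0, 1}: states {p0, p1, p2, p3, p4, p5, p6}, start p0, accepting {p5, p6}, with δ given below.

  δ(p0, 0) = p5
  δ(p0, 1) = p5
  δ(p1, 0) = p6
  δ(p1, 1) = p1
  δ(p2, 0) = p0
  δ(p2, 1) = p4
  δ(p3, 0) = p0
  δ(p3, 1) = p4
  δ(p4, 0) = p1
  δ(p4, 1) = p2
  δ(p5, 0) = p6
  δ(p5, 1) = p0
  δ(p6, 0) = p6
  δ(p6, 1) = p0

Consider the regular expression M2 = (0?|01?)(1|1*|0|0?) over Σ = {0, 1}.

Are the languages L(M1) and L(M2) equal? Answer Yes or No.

No

The string 10 is accepted by M1 but rejected by M2.
So L(M1) ≠ L(M2).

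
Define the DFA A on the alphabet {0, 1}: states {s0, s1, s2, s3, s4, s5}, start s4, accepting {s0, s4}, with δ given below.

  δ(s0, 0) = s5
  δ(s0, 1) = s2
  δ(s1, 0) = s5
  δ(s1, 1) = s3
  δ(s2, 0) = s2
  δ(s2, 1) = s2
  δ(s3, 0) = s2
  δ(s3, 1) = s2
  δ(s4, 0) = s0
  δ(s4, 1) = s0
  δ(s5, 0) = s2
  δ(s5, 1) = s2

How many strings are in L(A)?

3

The useful subgraph on states {s0, s4} is acyclic, so L(A) is finite; the longest accepting path visits 2 useful states, giving maximum string length 1.
Counting accepting paths from s4 by length: 1 of length 0, 2 of length 1. Total 3.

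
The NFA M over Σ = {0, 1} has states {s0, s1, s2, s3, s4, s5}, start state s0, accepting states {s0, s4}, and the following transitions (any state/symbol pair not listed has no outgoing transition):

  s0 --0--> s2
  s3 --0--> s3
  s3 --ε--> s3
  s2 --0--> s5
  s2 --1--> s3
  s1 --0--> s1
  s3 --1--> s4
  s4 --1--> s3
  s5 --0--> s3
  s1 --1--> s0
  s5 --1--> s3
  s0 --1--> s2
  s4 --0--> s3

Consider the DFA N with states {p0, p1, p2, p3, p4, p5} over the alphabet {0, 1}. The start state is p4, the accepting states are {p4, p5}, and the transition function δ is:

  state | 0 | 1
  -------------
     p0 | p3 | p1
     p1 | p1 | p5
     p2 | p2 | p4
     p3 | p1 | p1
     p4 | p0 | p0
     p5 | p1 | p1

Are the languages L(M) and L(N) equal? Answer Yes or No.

Exploring the product automaton M × N from the start pair (s0, p4), following both machines on each input symbol, reaches 5 state pairs: (s0, p4), (s2, p0), (s5, p3), (s3, p1), (s4, p5).
M accepts in {s0, s4} and N accepts in {p4, p5}. In every reachable pair the two components are either both accepting — (s0, p4), (s4, p5) — or both non-accepting, so no string is accepted by exactly one of the machines: L(M) \ L(N) and L(N) \ L(M) are both empty.
Hence every string is accepted by M iff it is accepted by N, and the two languages coincide.

Yes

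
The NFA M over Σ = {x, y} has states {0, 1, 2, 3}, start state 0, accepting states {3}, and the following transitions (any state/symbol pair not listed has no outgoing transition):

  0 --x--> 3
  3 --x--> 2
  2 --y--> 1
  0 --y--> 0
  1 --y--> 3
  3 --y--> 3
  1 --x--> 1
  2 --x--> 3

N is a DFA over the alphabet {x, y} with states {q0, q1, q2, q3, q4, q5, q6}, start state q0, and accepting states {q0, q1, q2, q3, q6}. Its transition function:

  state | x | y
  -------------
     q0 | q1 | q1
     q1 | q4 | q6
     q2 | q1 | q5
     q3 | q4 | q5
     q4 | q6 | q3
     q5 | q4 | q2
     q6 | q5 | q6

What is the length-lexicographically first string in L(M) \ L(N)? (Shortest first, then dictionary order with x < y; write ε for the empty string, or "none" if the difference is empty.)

yx

The string yx is accepted by M but not by N.
No shorter string lies in the difference, and yx is the lexicographically first length-2 string in L(M) \ L(N).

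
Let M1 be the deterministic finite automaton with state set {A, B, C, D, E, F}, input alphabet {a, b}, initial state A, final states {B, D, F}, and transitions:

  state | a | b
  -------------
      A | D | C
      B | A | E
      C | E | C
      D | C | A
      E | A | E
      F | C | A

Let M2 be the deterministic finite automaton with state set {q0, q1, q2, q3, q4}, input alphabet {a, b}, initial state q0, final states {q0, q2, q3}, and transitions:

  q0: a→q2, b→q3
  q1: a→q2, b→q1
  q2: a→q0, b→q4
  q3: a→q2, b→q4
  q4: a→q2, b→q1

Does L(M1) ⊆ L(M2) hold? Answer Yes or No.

Yes

Exploring the product automaton M1 × M2 from the start pair (A, q0), following both machines on each input symbol, reaches 16 state pairs: (A, q0), (D, q2), (C, q3), (C, q0), (A, q4), (E, q2), (C, q4), (C, q1), (E, q4), (A, q2), (E, q1), (D, q0), (C, q2), (A, q3), (E, q0), (E, q3).
M1 accepts in {B, D, F} and M2 accepts in {q0, q2, q3}. The reachable pairs whose M1-component is accepting are (D, q2), (D, q0); in each of them the M2-component is accepting too, so the product for L(M1) \ L(M2) (M1-component accepting, M2-component rejecting) has no reachable accepting pair and the difference is empty.
Hence every string in L(M1) is also in L(M2).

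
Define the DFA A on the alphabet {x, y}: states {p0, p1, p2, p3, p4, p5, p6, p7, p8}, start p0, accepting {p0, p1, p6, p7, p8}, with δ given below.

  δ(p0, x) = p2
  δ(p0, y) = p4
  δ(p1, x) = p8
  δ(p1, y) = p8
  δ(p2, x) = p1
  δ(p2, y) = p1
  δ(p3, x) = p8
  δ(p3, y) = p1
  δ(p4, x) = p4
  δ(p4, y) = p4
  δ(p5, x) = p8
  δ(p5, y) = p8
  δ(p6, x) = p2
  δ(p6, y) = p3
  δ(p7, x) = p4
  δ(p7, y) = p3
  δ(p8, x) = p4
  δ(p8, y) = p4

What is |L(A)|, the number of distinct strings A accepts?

The useful subgraph on states {p0, p1, p2, p8} is acyclic, so L(A) is finite; the longest accepting path visits 4 useful states, giving maximum string length 3.
Counting accepting paths from p0 by length: 1 of length 0, 2 of length 2, 4 of length 3. Total 7.

7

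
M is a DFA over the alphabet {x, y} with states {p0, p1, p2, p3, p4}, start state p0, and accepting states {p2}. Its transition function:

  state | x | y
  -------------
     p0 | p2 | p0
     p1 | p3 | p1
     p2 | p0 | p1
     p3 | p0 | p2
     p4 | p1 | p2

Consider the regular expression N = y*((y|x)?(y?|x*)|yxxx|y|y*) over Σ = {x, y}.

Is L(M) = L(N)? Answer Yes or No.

No

The string xxyx is accepted by M but rejected by N.
So L(M) ≠ L(N).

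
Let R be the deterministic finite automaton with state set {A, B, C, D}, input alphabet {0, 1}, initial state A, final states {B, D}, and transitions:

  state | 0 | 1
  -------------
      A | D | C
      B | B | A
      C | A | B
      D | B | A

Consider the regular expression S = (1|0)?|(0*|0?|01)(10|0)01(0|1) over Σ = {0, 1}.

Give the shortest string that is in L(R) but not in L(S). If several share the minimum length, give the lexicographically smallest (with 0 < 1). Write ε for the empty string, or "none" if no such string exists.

The string 00 is accepted by R but not by S.
No shorter string lies in the difference, and 00 is the lexicographically first length-2 string in L(R) \ L(S).

00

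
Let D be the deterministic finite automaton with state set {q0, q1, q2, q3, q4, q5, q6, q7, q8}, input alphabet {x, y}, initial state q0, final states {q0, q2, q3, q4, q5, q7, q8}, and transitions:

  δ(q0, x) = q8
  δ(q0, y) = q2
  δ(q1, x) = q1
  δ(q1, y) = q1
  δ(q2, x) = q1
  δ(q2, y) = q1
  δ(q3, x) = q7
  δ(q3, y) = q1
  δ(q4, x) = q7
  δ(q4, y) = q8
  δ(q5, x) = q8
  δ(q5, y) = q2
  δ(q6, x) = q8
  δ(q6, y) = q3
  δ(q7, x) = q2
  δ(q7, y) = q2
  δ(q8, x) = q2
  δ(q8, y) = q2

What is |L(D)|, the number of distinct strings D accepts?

The useful subgraph on states {q0, q2, q8} is acyclic, so L(D) is finite; the longest accepting path visits 3 useful states, giving maximum string length 2.
Counting accepting paths from q0 by length: 1 of length 0, 2 of length 1, 2 of length 2. Total 5.

5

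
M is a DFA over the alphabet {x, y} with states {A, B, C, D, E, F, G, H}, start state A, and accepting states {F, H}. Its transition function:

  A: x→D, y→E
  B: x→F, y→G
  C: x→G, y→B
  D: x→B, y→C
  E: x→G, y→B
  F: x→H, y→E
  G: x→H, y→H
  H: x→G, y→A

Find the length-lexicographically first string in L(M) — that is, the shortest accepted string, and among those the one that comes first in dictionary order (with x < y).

A breadth-first search from A reaches an accepting state first via the path A → D → B → F on input xxx.
No string of length < 3 is accepted (BFS exhausts all shorter strings without reaching an accepting state), and xxx is the lexicographically least accepting string of length 3.

xxx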